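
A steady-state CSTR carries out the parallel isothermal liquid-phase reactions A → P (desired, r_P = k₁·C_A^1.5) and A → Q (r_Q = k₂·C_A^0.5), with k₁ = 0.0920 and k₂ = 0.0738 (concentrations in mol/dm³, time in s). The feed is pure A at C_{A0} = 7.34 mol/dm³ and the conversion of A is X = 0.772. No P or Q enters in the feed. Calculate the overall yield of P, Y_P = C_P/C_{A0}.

0.522

Exit C_A = C_{A0}(1−X) = 7.34×0.228 = 1.674 mol/dm³.
A CSTR operates uniformly at the exit composition, giving r_P = 0.1992 and r_Q = 0.09547 (each k·C_A^n at C_A = 1.674).
Fraction of consumed A going to P: r_P/(r_P+r_Q) = 0.6760.
C_P = 0.6760·C_{A0}·X = 0.6760×7.34×0.772 = 3.83 mol/dm³; Y_P = C_P/C_{A0} = 0.522.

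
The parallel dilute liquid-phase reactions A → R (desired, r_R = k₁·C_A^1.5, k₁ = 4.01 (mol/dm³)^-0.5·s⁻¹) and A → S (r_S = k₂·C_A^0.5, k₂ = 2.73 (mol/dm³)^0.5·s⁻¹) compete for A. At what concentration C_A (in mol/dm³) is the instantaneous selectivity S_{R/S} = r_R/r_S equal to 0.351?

0.239 mol/dm³

S_{R/S} = (k₁/k₂)·C_A ⇒ C_A = S·k₂/k₁.
= 0.351×2.73/4.01 = 0.239 mol/dm³.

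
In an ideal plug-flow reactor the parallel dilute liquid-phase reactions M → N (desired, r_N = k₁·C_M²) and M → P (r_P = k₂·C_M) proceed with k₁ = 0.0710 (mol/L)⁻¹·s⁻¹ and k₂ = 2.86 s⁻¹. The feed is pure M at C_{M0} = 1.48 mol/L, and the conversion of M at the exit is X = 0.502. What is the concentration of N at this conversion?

C_M = C_{M0}(1−X) = 0.7370 mol/L.
Along a PFR/batch, dC_P/dC_M = −r_P/(r_N+r_P) = −k₂/(k₂+k₁·C_M).
Integrating from C_{M0} to C_M: C_P = (2.86/0.0710)·ln[(2.86+0.0710·1.48)/(2.86+0.0710·0.737)] = 40.28·ln(2.965/2.912) = 0.7231 mol/L.
Then C_N = (C_{M0}−C_M) − C_P = 0.7430 − 0.7231 = 0.01988 mol/L.

0.0199 mol/L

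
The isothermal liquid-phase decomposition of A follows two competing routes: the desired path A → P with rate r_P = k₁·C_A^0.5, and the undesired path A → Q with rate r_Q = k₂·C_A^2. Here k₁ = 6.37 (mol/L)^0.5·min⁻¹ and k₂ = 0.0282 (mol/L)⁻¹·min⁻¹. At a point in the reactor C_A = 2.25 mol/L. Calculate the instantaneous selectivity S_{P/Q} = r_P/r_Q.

S_{P/Q} = r_P/r_Q = (k₁·C_A^0.5)/(k₂·C_A^2) = (k₁/k₂)·C_A^-1.5.
= (6.37×2.250^0.5) / (0.0282×2.250^2) = 9.555/0.1428 = 66.9.

66.9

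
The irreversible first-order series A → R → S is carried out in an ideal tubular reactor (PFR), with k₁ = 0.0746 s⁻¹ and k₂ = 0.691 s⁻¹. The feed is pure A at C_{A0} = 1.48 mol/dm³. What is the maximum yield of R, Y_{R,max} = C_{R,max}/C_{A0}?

0.0825

At the optimum, C_{R,max}/C_{A0} = (k₁/k₂)^[k₂/(k₂−k₁)].
= (0.0746/0.691)^(0.691/(0.691−0.0746)) = (0.1080)^(1.121) = 0.08246.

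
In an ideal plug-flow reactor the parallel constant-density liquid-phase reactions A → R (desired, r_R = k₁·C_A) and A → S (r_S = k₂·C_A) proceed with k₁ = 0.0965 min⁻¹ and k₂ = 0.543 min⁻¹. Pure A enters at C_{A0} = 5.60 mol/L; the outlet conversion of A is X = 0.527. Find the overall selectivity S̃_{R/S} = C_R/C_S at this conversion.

0.178

C_A = C_{A0}(1−X) = 2.649 mol/L.
Both paths are first order in A, so the instantaneous fraction to R is constant: dC_R/d(−C_A) = k₁/(k₁+k₂) = 0.1509.
C_R = 0.1509·(C_{A0}−C_A) = 0.1509×2.951 = 0.445 mol/L.
C_S = (C_{A0}−C_A)−C_R = 2.506 mol/L; S̃_{R/S} = 0.4453/2.506 = 0.178.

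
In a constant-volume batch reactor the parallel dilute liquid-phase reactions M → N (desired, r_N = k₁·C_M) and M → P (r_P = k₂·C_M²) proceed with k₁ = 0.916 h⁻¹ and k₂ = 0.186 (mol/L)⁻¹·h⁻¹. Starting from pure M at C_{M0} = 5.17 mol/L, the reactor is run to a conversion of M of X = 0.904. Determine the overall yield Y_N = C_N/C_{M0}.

0.592

C_M = C_{M0}(1−X) = 0.4963 mol/L.
Along a PFR/batch, dC_N/dC_M = −r_N/(r_N+r_P) = −k₁/(k₁+k₂·C_M).
Integrating from C_{M0} to C_M: C_N = (0.916/0.186)·ln[(0.916+0.186·5.17)/(0.916+0.186·0.496)] = 4.925·ln(1.878/1.008) = 3.062 mol/L.
Y_N = C_N/C_{M0} = 3.062/5.17 = 0.592.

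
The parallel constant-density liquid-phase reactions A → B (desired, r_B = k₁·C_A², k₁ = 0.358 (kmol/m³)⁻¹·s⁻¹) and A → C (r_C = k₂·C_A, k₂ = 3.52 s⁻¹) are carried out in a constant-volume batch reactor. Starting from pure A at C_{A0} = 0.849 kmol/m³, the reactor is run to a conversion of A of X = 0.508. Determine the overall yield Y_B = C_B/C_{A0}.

C_A = C_{A0}(1−X) = 0.4177 kmol/m³.
Along a PFR/batch, dC_C/dC_A = −r_C/(r_B+r_C) = −k₂/(k₂+k₁·C_A).
Integrating from C_{A0} to C_A: C_C = (3.52/0.358)·ln[(3.52+0.358·0.849)/(3.52+0.358·0.418)] = 9.832·ln(3.824/3.670) = 0.4052 kmol/m³.
Then C_B = (C_{A0}−C_A) − C_C = 0.4313 − 0.4052 = 0.02604 kmol/m³.
Y_B = C_B/C_{A0} = 0.02604/0.849 = 0.0307.

0.0307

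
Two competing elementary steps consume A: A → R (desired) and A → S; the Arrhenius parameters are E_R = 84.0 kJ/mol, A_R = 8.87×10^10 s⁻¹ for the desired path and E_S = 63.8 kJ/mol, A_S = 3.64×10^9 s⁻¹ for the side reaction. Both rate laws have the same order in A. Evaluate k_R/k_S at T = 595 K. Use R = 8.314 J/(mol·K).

0.411

Since both paths have the same order in A, the concentration cancels and S_{R/S} = k_R/k_S = (A_R/A_S)·exp[(E_S−E_R)/(RT)].
(E_S−E_R)/(RT) = (63.8−84.0)×10³/(8.314×595) = -20200/4947 = -4.083.
k_R/k_S = (8.87×10^10/3.64×10^9)·exp(-4.083) = 24.37 × 0.01685 = 0.411.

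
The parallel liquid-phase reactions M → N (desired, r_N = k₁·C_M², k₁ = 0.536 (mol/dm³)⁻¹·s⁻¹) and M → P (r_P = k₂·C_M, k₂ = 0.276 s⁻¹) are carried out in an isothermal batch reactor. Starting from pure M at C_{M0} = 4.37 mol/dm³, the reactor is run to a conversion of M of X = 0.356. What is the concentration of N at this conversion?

C_M = C_{M0}(1−X) = 2.814 mol/dm³.
Along a PFR/batch, dC_P/dC_M = −r_P/(r_N+r_P) = −k₂/(k₂+k₁·C_M).
Integrating from C_{M0} to C_M: C_P = (0.276/0.536)·ln[(0.276+0.536·4.37)/(0.276+0.536·2.81)] = 0.5149·ln(2.618/1.784) = 0.1974 mol/dm³.
Then C_N = (C_{M0}−C_M) − C_P = 1.556 − 0.1974 = 1.358 mol/dm³.

1.36 mol/dm³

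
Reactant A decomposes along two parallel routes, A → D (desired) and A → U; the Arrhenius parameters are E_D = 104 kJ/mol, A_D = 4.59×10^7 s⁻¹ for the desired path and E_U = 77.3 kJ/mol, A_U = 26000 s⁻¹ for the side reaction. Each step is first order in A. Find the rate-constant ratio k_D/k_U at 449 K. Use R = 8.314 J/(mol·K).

k_D/k_U = (A_D/A_U)·exp[−(E_D−E_U)/(RT)] = (A_D/A_U)·exp[(E_U−E_D)/(RT)].
(E_U−E_D)/(RT) = (77.3−104)×10³/(8.314×449) = -26700/3733 = -7.152.
k_D/k_U = (4.59×10^7/26000)·exp(-7.152) = 1765 × 7.829×10^-4 = 1.38.
Since E_D > E_U, raising the temperature improves selectivity toward D.

1.38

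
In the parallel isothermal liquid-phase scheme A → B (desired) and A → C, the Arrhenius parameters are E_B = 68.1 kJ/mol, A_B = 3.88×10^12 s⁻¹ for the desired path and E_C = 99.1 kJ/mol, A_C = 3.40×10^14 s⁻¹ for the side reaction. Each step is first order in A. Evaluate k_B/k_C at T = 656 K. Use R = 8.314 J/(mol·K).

With equal orders, S_{B/C} = k_B/k_C = (A_B/A_C)·exp[(E_C−E_B)/(RT)].
(E_C−E_B)/(RT) = (99.1−68.1)×10³/(8.314×656) = 31000/5454 = 5.684.
k_B/k_C = (3.88×10^12/3.40×10^14)·exp(5.684) = 0.01141 × 294.1 = 3.36.

3.36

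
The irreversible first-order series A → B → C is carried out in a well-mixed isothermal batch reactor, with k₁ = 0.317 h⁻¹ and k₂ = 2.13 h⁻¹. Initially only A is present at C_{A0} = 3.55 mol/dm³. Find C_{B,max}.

For a first-order series the maximum intermediate yield is C_{B,max}/C_{A0} = (k₁/k₂)^[k₂/(k₂−k₁)].
= (0.317/2.13)^(2.13/(2.13−0.317)) = (0.1488)^(1.175) = 0.1067.
C_{B,max} = 0.1067×3.55 = 0.379 mol/dm³.

0.379 mol/dm³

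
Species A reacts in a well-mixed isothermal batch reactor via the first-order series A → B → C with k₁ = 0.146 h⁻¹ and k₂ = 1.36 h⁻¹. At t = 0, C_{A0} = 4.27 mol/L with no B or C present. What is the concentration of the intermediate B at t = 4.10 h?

0.280 mol/L

Solving the coupled first-order balances gives C_B(t) = [k₁/(k₂−k₁)]·C_{A0}·(e^(−k₁t) − e^(−k₂t)).
e^(−k₁t) = e^(−0.146×4.10) = e^(−0.5986) = 0.5496; e^(−k₂t) = e^(−5.576) = 0.003788.
C_B = 0.146×4.27/(1.36−0.146) × (0.5496−0.003788) = 0.5135×0.5458 = 0.2803 mol/L.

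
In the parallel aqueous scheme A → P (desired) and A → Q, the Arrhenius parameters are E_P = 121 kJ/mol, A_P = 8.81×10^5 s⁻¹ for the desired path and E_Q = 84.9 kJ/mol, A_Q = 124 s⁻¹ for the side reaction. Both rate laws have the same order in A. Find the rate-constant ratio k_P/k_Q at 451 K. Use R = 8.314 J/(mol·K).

0.468

Since both paths have the same order in A, the concentration cancels and S_{P/Q} = k_P/k_Q = (A_P/A_Q)·exp[(E_Q−E_P)/(RT)].
(E_Q−E_P)/(RT) = (84.9−121)×10³/(8.314×451) = -36100/3750 = -9.628.
k_P/k_Q = (8.81×10^5/124)·exp(-9.628) = 7105 × 6.588×10^-5 = 0.468.
Since E_P > E_Q, raising the temperature improves selectivity toward P.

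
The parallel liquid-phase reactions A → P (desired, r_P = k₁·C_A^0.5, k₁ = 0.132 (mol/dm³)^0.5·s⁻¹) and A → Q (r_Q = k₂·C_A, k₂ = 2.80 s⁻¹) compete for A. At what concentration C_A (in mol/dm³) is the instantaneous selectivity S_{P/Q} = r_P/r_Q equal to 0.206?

S_{P/Q} = (k₁/k₂)·C_A^-0.5 ⇒ C_A = (S·k₂/k₁)^(-2).
= (0.206×2.80/0.132)^(-2) = (4.370)^(-2) = 0.0524 mol/dm³.

0.0524 mol/dm³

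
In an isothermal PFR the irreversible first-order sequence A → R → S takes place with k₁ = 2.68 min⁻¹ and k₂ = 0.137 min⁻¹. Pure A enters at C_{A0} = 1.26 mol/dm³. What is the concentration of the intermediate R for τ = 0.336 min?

0.729 mol/dm³

For first-order series with pure A initially, C_R(τ) = k₁C_{A0}/(k₂−k₁)·(e^(−k₁τ) − e^(−k₂τ)).
e^(−k₁τ) = e^(−2.68×0.336) = e^(−0.9005) = 0.4064; e^(−k₂τ) = e^(−0.04603) = 0.9550.
C_R = 2.68×1.26/(0.137−2.68) × (0.4064−0.9550) = (-1.328)×(-0.5486) = 0.7285 mol/dm³.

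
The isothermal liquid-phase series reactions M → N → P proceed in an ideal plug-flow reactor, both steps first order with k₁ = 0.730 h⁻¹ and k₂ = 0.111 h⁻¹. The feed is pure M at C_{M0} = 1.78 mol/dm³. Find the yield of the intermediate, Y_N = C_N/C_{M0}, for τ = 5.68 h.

The intermediate concentration in a first-order A→B→C sequence is C_N = k₁C_{M0}(e^(−k₁τ) − e^(−k₂τ))/(k₂−k₁).
e^(−k₁τ) = e^(−0.730×5.68) = e^(−4.146) = 0.01582; e^(−k₂τ) = e^(−0.6305) = 0.5323.
C_N = 0.730×1.78/(0.111−0.730) × (0.01582−0.5323) = (-2.099)×(-0.5165) = 1.084 mol/dm³.
Y_N = C_N/C_{M0} = 1.084/1.78 = 0.609.

0.609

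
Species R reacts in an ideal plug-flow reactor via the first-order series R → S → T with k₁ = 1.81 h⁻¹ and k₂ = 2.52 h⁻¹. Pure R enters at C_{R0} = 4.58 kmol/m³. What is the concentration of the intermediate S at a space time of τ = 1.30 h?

Solving the coupled first-order balances gives C_S(τ) = [k₁/(k₂−k₁)]·C_{R0}·(e^(−k₁τ) − e^(−k₂τ)).
e^(−k₁τ) = e^(−1.81×1.30) = e^(−2.353) = 0.09508; e^(−k₂τ) = e^(−3.276) = 0.03778.
C_S = 1.81×4.58/(2.52−1.81) × (0.09508−0.03778) = 11.68×0.05730 = 0.6691 kmol/m³.

0.669 kmol/m³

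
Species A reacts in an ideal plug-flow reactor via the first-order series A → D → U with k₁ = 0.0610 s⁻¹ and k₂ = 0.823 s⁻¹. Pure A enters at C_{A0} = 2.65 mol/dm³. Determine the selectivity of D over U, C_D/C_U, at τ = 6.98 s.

0.177

For first-order series with pure A initially, C_D(τ) = k₁C_{A0}/(k₂−k₁)·(e^(−k₁τ) − e^(−k₂τ)).
e^(−k₁τ) = e^(−0.0610×6.98) = e^(−0.4258) = 0.6533; e^(−k₂τ) = e^(−5.745) = 0.003200.
C_D = 0.0610×2.65/(0.823−0.0610) × (0.6533−0.003200) = 0.2121×0.6501 = 0.1379 mol/dm³.
C_A = C_{A0}e^(−k₁τ) = 1.731 mol/dm³, so C_U = C_{A0}−C_A−C_D = 0.7810 mol/dm³; C_D/C_U = 0.177.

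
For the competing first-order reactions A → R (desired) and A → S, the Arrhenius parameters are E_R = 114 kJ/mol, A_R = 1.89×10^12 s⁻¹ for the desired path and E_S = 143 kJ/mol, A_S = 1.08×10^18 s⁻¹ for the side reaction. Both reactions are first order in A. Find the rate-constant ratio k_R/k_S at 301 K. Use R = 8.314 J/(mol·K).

0.189

With equal orders, S_{R/S} = k_R/k_S = (A_R/A_S)·exp[(E_S−E_R)/(RT)].
(E_S−E_R)/(RT) = (143−114)×10³/(8.314×301) = 29000/2503 = 11.59.
k_R/k_S = (1.89×10^12/1.08×10^18)·exp(11.59) = 1.750×10^-6 × 1.078×10^5 = 0.189.
Since E_R < E_S, lowering the temperature improves selectivity toward R.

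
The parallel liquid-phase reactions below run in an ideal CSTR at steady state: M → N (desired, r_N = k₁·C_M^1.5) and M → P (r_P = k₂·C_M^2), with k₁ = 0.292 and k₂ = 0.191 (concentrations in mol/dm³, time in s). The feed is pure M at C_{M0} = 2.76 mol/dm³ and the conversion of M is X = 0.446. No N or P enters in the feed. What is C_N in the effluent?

0.681 mol/dm³

Exit C_M = C_{M0}(1−X) = 2.76×0.554 = 1.529 mol/dm³.
A CSTR operates uniformly at the exit composition, giving r_N = 0.5521 and r_P = 0.4466 (each k·C_M^n at C_M = 1.529).
Fraction of consumed M going to N: r_N/(r_N+r_P) = 0.5528.
C_N = 0.5528·C_{M0}·X = 0.5528×2.76×0.446 = 0.681 mol/dm³.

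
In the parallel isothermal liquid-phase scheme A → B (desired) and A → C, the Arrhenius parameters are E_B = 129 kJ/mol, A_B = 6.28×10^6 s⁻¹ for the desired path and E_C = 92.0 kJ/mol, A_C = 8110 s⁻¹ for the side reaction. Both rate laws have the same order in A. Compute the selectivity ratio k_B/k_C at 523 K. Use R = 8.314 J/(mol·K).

0.156

k_B/k_C = (A_B/A_C)·exp[−(E_B−E_C)/(RT)] = (A_B/A_C)·exp[(E_C−E_B)/(RT)].
(E_C−E_B)/(RT) = (92.0−129)×10³/(8.314×523) = -37000/4348 = -8.509.
k_B/k_C = (6.28×10^6/8110)·exp(-8.509) = 774.4 × 2.016×10^-4 = 0.156.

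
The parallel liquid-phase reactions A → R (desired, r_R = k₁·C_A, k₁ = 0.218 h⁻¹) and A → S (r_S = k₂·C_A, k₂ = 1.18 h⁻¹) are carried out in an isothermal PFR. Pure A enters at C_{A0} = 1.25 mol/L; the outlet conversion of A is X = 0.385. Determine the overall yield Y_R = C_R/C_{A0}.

C_A = C_{A0}(1−X) = 0.7688 mol/L.
Both paths are first order in A, so the instantaneous fraction to R is constant: dC_R/d(−C_A) = k₁/(k₁+k₂) = 0.1559.
C_R = 0.1559·(C_{A0}−C_A) = 0.1559×0.4812 = 0.0750 mol/L.
Y_R = C_R/C_{A0} = 0.07504/1.25 = 0.0600.

0.0600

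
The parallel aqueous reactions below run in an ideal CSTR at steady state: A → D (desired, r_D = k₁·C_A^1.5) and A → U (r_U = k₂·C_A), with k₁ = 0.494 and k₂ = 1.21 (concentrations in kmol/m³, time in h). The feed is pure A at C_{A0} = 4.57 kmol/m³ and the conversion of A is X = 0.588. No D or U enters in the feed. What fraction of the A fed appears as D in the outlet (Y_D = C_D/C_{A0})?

0.211

Exit C_A = C_{A0}(1−X) = 4.57×0.412 = 1.883 kmol/m³.
Rates in a CSTR are evaluated at the outlet concentration: r_D = 0.494×1.883^1.5 = 1.276, r_U = 1.21×1.883 = 2.278.
Fraction of consumed A going to D: r_D/(r_D+r_U) = 0.3591.
C_D = 0.3591·C_{A0}·X = 0.3591×4.57×0.588 = 0.965 kmol/m³; Y_D = C_D/C_{A0} = 0.211.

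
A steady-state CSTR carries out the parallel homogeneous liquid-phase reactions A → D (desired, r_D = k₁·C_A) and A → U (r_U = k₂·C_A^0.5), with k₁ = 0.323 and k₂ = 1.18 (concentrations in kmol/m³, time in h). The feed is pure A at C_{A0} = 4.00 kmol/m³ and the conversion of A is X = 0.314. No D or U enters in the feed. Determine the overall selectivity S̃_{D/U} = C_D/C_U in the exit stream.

0.453

Exit C_A = C_{A0}(1−X) = 4.00×0.686 = 2.744 kmol/m³.
Rates in a CSTR are evaluated at the outlet concentration: r_D = 0.323×2.744 = 0.8863, r_U = 1.18×2.744^0.5 = 1.955.
Overall selectivity = C_D/C_U = r_Dτ/(r_Uτ) = r_D/r_U = 0.453.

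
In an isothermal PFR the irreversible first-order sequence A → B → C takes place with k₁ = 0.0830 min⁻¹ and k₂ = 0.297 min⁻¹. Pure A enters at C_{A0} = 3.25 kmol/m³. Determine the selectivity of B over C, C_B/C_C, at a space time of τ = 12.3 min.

0.254

Solving the coupled first-order balances gives C_B(τ) = [k₁/(k₂−k₁)]·C_{A0}·(e^(−k₁τ) − e^(−k₂τ)).
e^(−k₁τ) = e^(−0.0830×12.3) = e^(−1.021) = 0.3603; e^(−k₂τ) = e^(−3.653) = 0.02591.
C_B = 0.0830×3.25/(0.297−0.0830) × (0.3603−0.02591) = 1.261×0.3344 = 0.4215 kmol/m³.
C_A = C_{A0}e^(−k₁τ) = 1.171 kmol/m³, so C_C = C_{A0}−C_A−C_B = 1.658 kmol/m³; C_B/C_C = 0.254.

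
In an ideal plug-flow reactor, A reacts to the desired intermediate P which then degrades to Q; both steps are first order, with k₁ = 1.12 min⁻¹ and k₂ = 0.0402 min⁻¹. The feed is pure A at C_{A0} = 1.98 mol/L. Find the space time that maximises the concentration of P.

Setting dC_P/dτ = 0 gives τ_opt = ln(k₂/k₁)/(k₂−k₁).
= ln(0.0402/1.12)/(0.0402−1.12) = ln(0.03589)/-1.080 = -3.327/-1.080 = 3.08 min.

3.08 min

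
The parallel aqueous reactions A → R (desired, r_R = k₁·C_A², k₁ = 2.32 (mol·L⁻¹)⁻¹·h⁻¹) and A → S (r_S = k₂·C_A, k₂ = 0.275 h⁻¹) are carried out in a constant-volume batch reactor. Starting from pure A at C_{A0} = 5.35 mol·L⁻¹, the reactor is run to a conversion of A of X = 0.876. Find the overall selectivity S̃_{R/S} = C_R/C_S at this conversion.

C_A = C_{A0}(1−X) = 0.6634 mol·L⁻¹.
Along a PFR/batch, dC_S/dC_A = −r_S/(r_R+r_S) = −k₂/(k₂+k₁·C_A).
Integrating from C_{A0} to C_A: C_S = (0.275/2.32)·ln[(0.275+2.32·5.35)/(0.275+2.32·0.663)] = 0.1185·ln(12.69/1.814) = 0.2305 mol·L⁻¹.
Then C_R = (C_{A0}−C_A) − C_S = 4.687 − 0.2305 = 4.456 mol·L⁻¹.
S̃_{R/S} = C_R/C_S = 4.456/0.2305 = 19.3.

19.3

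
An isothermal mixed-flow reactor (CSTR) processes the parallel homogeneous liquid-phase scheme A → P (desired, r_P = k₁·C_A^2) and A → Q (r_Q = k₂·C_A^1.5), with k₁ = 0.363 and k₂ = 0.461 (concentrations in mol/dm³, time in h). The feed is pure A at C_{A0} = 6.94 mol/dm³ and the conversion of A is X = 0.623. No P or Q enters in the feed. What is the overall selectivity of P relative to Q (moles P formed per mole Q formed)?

1.27

Exit C_A = C_{A0}(1−X) = 6.94×0.377 = 2.616 mol/dm³.
Rates in a CSTR are evaluated at the outlet concentration: r_P = 0.363×2.616^2 = 2.485, r_Q = 0.461×2.616^1.5 = 1.951.
Overall selectivity = C_P/C_Q = r_Pτ/(r_Qτ) = r_P/r_Q = 1.27.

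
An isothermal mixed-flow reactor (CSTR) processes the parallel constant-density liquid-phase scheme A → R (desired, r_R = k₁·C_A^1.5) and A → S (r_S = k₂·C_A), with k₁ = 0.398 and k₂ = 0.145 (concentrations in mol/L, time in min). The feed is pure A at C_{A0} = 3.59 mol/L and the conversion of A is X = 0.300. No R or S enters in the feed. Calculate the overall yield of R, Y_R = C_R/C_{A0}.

Exit C_A = C_{A0}(1−X) = 3.59×0.700 = 2.513 mol/L.
Rates in a CSTR are evaluated at the outlet concentration: r_R = 0.398×2.513^1.5 = 1.586, r_S = 0.145×2.513 = 0.3644.
Fraction of consumed A going to R: r_R/(r_R+r_S) = 0.8131.
C_R = 0.8131·C_{A0}·X = 0.8131×3.59×0.300 = 0.876 mol/L; Y_R = C_R/C_{A0} = 0.244.

0.244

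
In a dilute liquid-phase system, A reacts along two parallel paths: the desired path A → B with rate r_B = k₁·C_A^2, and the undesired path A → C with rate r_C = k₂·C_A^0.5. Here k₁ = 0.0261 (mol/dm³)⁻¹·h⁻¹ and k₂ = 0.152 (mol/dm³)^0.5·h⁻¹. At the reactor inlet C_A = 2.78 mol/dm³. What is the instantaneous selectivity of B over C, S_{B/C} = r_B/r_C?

S_{B/C} = r_B/r_C = (k₁·C_A^2)/(k₂·C_A^0.5) = (k₁/k₂)·C_A^1.5.
= (0.0261×2.780^2) / (0.152×2.780^0.5) = 0.2017/0.2534 = 0.796.
Since the desired path is higher order in A, keeping C_A high (PFR or concentrated feed) favours B.

0.796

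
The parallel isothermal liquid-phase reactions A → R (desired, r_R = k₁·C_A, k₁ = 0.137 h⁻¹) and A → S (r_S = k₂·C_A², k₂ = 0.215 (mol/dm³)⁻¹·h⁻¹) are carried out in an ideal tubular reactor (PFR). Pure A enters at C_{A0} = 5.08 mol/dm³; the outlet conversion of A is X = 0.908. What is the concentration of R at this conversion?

C_A = C_{A0}(1−X) = 0.4674 mol/dm³.
Along a PFR/batch, dC_R/dC_A = −r_R/(r_R+r_S) = −k₁/(k₁+k₂·C_A).
Integrating from C_{A0} to C_A: C_R = (0.137/0.215)·ln[(0.137+0.215·5.08)/(0.137+0.215·0.467)] = 0.6372·ln(1.229/0.2375) = 1.048 mol/dm³.

1.05 mol/dm³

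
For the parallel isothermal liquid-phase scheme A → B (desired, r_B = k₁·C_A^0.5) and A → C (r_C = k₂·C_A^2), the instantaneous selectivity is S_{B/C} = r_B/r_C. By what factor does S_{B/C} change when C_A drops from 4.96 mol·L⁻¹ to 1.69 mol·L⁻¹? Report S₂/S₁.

S_{B/C} = (k₁/k₂)·C_A^-1.5, so S₂/S₁ = (C_{A,2}/C_{A,1})^-1.5.
= (1.69/4.96)^(-1.5) = (0.3407)^(-1.5) = 5.03.
Selectivity toward B rises as C_A falls — low-concentration operation is favoured.

5.03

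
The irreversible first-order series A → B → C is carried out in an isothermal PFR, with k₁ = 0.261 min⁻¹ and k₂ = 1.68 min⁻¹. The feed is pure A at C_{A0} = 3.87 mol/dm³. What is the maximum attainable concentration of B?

0.427 mol/dm³

Evaluating C_B at τ_opt = ln(k₂/k₁)/(k₂−k₁) gives C_{B,max}/C_{A0} = (k₁/k₂)^[k₂/(k₂−k₁)].
= (0.261/1.68)^(1.68/(1.68−0.261)) = (0.1554)^(1.184) = 0.1103.
C_{B,max} = 0.1103×3.87 = 0.427 mol/dm³.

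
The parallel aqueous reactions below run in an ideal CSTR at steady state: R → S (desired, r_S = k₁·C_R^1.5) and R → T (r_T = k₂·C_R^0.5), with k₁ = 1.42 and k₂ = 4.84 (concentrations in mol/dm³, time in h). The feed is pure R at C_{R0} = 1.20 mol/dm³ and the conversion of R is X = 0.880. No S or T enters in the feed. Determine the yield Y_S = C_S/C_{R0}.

Exit C_R = C_{R0}(1−X) = 1.20×0.120 = 0.1440 mol/dm³.
In a CSTR the entire volume is at exit conditions, so r_S = 1.42×0.1440^1.5 = 0.07759 and r_T = 4.84×0.1440^0.5 = 1.837.
Fraction of consumed R going to S: r_S/(r_S+r_T) = 0.04054.
C_S = 0.04054·C_{R0}·X = 0.04054×1.20×0.880 = 0.0428 mol/dm³; Y_S = C_S/C_{R0} = 0.0357.

0.0357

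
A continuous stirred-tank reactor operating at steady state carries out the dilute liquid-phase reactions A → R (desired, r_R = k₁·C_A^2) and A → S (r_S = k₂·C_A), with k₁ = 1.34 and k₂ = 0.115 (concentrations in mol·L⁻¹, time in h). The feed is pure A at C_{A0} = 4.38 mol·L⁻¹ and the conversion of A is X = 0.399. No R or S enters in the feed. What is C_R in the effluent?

1.69 mol·L⁻¹

Exit C_A = C_{A0}(1−X) = 4.38×0.601 = 2.632 mol·L⁻¹.
Rates in a CSTR are evaluated at the outlet concentration: r_R = 1.34×2.632^2 = 9.285, r_S = 0.115×2.632 = 0.3027.
Fraction of consumed A going to R: r_R/(r_R+r_S) = 0.9684.
C_R = 0.9684·C_{A0}·X = 0.9684×4.38×0.399 = 1.69 mol·L⁻¹.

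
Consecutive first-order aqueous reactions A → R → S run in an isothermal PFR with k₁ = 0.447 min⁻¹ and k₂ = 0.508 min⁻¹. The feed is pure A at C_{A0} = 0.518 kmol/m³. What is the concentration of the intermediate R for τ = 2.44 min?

For first-order series with pure A initially, C_R(τ) = k₁C_{A0}/(k₂−k₁)·(e^(−k₁τ) − e^(−k₂τ)).
e^(−k₁τ) = e^(−0.447×2.44) = e^(−1.091) = 0.3360; e^(−k₂τ) = e^(−1.240) = 0.2895.
C_R = 0.447×0.518/(0.508−0.447) × (0.3360−0.2895) = 3.796×0.04646 = 0.1764 kmol/m³.

0.176 kmol/m³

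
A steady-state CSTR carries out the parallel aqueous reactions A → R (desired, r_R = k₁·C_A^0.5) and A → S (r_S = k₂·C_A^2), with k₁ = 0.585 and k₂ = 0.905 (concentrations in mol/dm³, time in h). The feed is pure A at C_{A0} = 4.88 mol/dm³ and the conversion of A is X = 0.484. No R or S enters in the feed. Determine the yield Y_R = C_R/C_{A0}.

Exit C_A = C_{A0}(1−X) = 4.88×0.516 = 2.518 mol/dm³.
Rates in a CSTR are evaluated at the outlet concentration: r_R = 0.585×2.518^0.5 = 0.9283, r_S = 0.905×2.518^2 = 5.738.
Fraction of consumed A going to R: r_R/(r_R+r_S) = 0.1392.
C_R = 0.1392·C_{A0}·X = 0.1392×4.88×0.484 = 0.329 mol/dm³; Y_R = C_R/C_{A0} = 0.0674.

0.0674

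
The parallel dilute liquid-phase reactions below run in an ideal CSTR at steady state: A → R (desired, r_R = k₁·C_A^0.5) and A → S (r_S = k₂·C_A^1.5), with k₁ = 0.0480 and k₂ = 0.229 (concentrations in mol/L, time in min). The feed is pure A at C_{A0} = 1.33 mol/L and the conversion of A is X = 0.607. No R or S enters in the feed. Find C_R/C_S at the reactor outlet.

0.401

Exit C_A = C_{A0}(1−X) = 1.33×0.393 = 0.5227 mol/L.
Rates in a CSTR are evaluated at the outlet concentration: r_R = 0.0480×0.5227^0.5 = 0.03470, r_S = 0.229×0.5227^1.5 = 0.08654.
Overall selectivity = C_R/C_S = r_Rτ/(r_Sτ) = r_R/r_S = 0.401.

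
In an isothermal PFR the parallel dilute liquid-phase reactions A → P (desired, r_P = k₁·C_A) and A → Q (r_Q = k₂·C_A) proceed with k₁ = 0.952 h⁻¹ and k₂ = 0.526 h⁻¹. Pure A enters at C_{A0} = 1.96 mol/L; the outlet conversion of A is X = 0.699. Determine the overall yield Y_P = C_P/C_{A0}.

0.450

C_A = C_{A0}(1−X) = 0.5900 mol/L.
Both paths are first order in A, so the instantaneous fraction to P is constant: dC_P/d(−C_A) = k₁/(k₁+k₂) = 0.6441.
C_P = 0.6441·(C_{A0}−C_A) = 0.6441×1.370 = 0.882 mol/L.
Y_P = C_P/C_{A0} = 0.8825/1.96 = 0.450.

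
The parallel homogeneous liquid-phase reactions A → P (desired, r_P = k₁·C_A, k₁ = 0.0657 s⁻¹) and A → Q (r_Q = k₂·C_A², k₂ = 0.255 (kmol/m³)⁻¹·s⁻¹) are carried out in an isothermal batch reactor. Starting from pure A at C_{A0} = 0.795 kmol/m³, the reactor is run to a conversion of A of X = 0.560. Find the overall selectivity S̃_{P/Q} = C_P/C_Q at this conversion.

0.467

C_A = C_{A0}(1−X) = 0.3498 kmol/m³.
Along a PFR/batch, dC_P/dC_A = −r_P/(r_P+r_Q) = −k₁/(k₁+k₂·C_A).
Integrating from C_{A0} to C_A: C_P = (0.0657/0.255)·ln[(0.0657+0.255·0.795)/(0.0657+0.255·0.350)] = 0.2576·ln(0.2684/0.1549) = 0.1417 kmol/m³.
C_Q = (C_{A0}−C_A)−C_P = 0.3035 kmol/m³; S̃_{P/Q} = 0.1417/0.3035 = 0.467.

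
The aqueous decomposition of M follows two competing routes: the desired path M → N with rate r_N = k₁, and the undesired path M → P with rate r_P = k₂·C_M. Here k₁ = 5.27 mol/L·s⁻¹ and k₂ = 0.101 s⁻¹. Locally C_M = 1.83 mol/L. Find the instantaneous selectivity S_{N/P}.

28.5

S_{N/P} = r_N/r_P = (k₁)/(k₂·C_M) = (k₁/k₂)·C_M⁻¹.
= (5.27) / (0.101×1.830) = 5.270/0.1848 = 28.5.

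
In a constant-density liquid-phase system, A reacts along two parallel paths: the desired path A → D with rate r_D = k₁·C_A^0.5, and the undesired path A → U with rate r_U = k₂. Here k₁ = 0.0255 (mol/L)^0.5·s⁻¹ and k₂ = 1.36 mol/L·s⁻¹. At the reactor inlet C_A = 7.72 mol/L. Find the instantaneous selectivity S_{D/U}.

0.0521

S_{D/U} = r_D/r_U = (k₁·C_A^0.5)/(k₂) = (k₁/k₂)·C_A^0.5.
= (0.0255×7.720^0.5) / (1.36) = 0.07085/1.360 = 0.0521.
Since the desired path is higher order in A, keeping C_A high (PFR or concentrated feed) favours D.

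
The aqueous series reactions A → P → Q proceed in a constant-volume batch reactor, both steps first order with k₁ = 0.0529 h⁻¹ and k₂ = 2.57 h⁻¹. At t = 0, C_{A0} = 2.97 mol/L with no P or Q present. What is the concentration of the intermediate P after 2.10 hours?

0.0556 mol/L

The intermediate concentration in a first-order A→B→C sequence is C_P = k₁C_{A0}(e^(−k₁t) − e^(−k₂t))/(k₂−k₁).
e^(−k₁t) = e^(−0.0529×2.10) = e^(−0.1111) = 0.8949; e^(−k₂t) = e^(−5.397) = 0.004530.
C_P = 0.0529×2.97/(2.57−0.0529) × (0.8949−0.004530) = 0.06242×0.8903 = 0.05557 mol/L.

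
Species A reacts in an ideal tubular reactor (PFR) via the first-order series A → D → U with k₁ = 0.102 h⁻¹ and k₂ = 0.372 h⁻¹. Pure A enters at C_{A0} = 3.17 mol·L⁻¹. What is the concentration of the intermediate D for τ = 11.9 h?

0.341 mol·L⁻¹

The intermediate concentration in a first-order A→B→C sequence is C_D = k₁C_{A0}(e^(−k₁τ) − e^(−k₂τ))/(k₂−k₁).
e^(−k₁τ) = e^(−0.102×11.9) = e^(−1.214) = 0.2971; e^(−k₂τ) = e^(−4.427) = 0.01195.
C_D = 0.102×3.17/(0.372−0.102) × (0.2971−0.01195) = 1.198×0.2851 = 0.3414 mol·L⁻¹.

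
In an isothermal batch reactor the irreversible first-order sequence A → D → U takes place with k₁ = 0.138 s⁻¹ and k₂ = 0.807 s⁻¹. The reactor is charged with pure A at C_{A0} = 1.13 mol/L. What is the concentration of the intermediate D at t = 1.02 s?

0.100 mol/L

Solving the coupled first-order balances gives C_D(t) = [k₁/(k₂−k₁)]·C_{A0}·(e^(−k₁t) − e^(−k₂t)).
e^(−k₁t) = e^(−0.138×1.02) = e^(−0.1408) = 0.8687; e^(−k₂t) = e^(−0.8231) = 0.4391.
C_D = 0.138×1.13/(0.807−0.138) × (0.8687−0.4391) = 0.2331×0.4296 = 0.1001 mol/L.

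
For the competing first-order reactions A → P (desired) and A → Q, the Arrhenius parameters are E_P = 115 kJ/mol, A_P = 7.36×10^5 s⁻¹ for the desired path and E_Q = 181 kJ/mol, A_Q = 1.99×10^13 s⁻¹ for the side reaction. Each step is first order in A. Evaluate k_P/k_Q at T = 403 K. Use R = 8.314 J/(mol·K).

13.3

Since both paths have the same order in A, the concentration cancels and S_{P/Q} = k_P/k_Q = (A_P/A_Q)·exp[(E_Q−E_P)/(RT)].
(E_Q−E_P)/(RT) = (181−115)×10³/(8.314×403) = 66000/3351 = 19.70.
k_P/k_Q = (7.36×10^5/1.99×10^13)·exp(19.70) = 3.698×10^-8 × 3.588×10^8 = 13.3.
Since E_P < E_Q, lowering the temperature improves selectivity toward P.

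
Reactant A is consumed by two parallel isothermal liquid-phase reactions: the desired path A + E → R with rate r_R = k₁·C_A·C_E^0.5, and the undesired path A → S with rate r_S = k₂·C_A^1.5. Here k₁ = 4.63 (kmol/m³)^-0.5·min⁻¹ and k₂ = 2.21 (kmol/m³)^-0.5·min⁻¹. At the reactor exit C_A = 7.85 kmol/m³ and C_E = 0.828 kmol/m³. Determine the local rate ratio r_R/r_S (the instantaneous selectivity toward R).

0.680

S_{R/S} = r_R/r_S = (k₁·C_A·C_E^0.5)/(k₂·C_A^1.5) = (k₁/k₂)·C_A^-0.5·C_E^0.5.
= (4.63×7.850×0.8280^0.5) / (2.21×7.850^1.5) = 33.07/48.61 = 0.680.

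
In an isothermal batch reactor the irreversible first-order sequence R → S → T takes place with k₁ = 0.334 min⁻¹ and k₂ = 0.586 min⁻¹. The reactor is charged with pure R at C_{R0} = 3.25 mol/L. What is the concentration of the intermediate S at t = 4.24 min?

0.686 mol/L

Solving the coupled first-order balances gives C_S(t) = [k₁/(k₂−k₁)]·C_{R0}·(e^(−k₁t) − e^(−k₂t)).
e^(−k₁t) = e^(−0.334×4.24) = e^(−1.416) = 0.2426; e^(−k₂t) = e^(−2.485) = 0.08336.
C_S = 0.334×3.25/(0.586−0.334) × (0.2426−0.08336) = 4.308×0.1593 = 0.6861 mol/L.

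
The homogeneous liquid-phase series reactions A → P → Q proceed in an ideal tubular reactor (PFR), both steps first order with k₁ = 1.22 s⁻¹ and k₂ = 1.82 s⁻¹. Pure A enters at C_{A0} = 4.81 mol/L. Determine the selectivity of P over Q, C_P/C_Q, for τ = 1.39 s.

0.348

Solving the coupled first-order balances gives C_P(τ) = [k₁/(k₂−k₁)]·C_{A0}·(e^(−k₁τ) − e^(−k₂τ)).
e^(−k₁τ) = e^(−1.22×1.39) = e^(−1.696) = 0.1835; e^(−k₂τ) = e^(−2.530) = 0.07967.
C_P = 1.22×4.81/(1.82−1.22) × (0.1835−0.07967) = 9.780×0.1038 = 1.015 mol/L.
C_A = C_{A0}e^(−k₁τ) = 0.8824 mol/L, so C_Q = C_{A0}−C_A−C_P = 2.913 mol/L; C_P/C_Q = 0.348.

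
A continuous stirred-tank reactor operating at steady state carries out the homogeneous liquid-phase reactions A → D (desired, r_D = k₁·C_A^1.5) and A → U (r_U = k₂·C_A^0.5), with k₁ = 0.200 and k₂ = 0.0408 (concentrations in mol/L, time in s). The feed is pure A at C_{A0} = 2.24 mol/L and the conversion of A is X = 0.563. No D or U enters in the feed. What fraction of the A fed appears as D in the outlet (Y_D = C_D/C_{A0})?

0.466

Exit C_A = C_{A0}(1−X) = 2.24×0.437 = 0.9789 mol/L.
In a CSTR the entire volume is at exit conditions, so r_D = 0.200×0.9789^1.5 = 0.1937 and r_U = 0.0408×0.9789^0.5 = 0.04037.
Fraction of consumed A going to D: r_D/(r_D+r_U) = 0.8275.
C_D = 0.8275·C_{A0}·X = 0.8275×2.24×0.563 = 1.04 mol/L; Y_D = C_D/C_{A0} = 0.466.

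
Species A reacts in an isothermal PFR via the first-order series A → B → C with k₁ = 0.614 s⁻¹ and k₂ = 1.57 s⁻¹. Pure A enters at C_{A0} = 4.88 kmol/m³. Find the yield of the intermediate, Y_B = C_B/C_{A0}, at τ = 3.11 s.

Solving the coupled first-order balances gives C_B(τ) = [k₁/(k₂−k₁)]·C_{A0}·(e^(−k₁τ) − e^(−k₂τ)).
e^(−k₁τ) = e^(−0.614×3.11) = e^(−1.910) = 0.1481; e^(−k₂τ) = e^(−4.883) = 0.007577.
C_B = 0.614×4.88/(1.57−0.614) × (0.1481−0.007577) = 3.134×0.1406 = 0.4406 kmol/m³.
Y_B = C_B/C_{A0} = 0.4406/4.88 = 0.0903.

0.0903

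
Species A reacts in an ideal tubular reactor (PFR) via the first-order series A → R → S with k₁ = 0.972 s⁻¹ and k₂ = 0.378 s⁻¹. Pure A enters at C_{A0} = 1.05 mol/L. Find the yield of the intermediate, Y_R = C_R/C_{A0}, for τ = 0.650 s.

0.410

Solving the coupled first-order balances gives C_R(τ) = [k₁/(k₂−k₁)]·C_{A0}·(e^(−k₁τ) − e^(−k₂τ)).
e^(−k₁τ) = e^(−0.972×0.650) = e^(−0.6318) = 0.5316; e^(−k₂τ) = e^(−0.2457) = 0.7822.
C_R = 0.972×1.05/(0.378−0.972) × (0.5316−0.7822) = (-1.718)×(-0.2505) = 0.4304 mol/L.
Y_R = C_R/C_{A0} = 0.4304/1.05 = 0.410.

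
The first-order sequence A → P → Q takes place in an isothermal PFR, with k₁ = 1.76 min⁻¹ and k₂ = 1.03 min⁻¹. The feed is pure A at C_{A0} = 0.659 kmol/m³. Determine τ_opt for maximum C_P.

0.734 min

Setting dC_P/dτ = 0 gives τ_opt = ln(k₂/k₁)/(k₂−k₁).
= ln(1.03/1.76)/(1.03−1.76) = ln(0.5852)/-0.7300 = -0.5358/-0.7300 = 0.734 min.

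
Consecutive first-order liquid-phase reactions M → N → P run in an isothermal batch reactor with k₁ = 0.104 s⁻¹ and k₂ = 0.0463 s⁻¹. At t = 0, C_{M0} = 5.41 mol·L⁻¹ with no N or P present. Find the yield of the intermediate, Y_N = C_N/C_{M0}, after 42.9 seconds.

Solving the coupled first-order balances gives C_N(t) = [k₁/(k₂−k₁)]·C_{M0}·(e^(−k₁t) − e^(−k₂t)).
e^(−k₁t) = e^(−0.104×42.9) = e^(−4.462) = 0.01154; e^(−k₂t) = e^(−1.986) = 0.1372.
C_N = 0.104×5.41/(0.0463−0.104) × (0.01154−0.1372) = (-9.751)×(-0.1257) = 1.225 mol·L⁻¹.
Y_N = C_N/C_{M0} = 1.225/5.41 = 0.226.

0.226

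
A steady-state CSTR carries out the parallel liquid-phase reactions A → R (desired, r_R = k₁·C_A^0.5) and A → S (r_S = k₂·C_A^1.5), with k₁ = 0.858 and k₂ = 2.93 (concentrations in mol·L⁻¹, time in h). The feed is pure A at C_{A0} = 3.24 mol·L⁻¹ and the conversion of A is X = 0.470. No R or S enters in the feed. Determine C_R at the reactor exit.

0.222 mol·L⁻¹

Exit C_A = C_{A0}(1−X) = 3.24×0.530 = 1.717 mol·L⁻¹.
A CSTR operates uniformly at the exit composition, giving r_R = 1.124 and r_S = 6.593 (each k·C_A^n at C_A = 1.717).
Fraction of consumed A going to R: r_R/(r_R+r_S) = 0.1457.
C_R = 0.1457·C_{A0}·X = 0.1457×3.24×0.470 = 0.222 mol·L⁻¹.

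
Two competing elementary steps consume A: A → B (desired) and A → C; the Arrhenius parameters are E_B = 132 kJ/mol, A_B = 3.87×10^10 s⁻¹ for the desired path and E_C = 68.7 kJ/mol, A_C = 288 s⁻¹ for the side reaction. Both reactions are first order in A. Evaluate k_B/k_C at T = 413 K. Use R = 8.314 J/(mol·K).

With equal orders, S_{B/C} = k_B/k_C = (A_B/A_C)·exp[(E_C−E_B)/(RT)].
(E_C−E_B)/(RT) = (68.7−132)×10³/(8.314×413) = -63300/3434 = -18.44.
k_B/k_C = (3.87×10^10/288)·exp(-18.44) = 1.344×10^8 × 9.858×10^-9 = 1.32.
Since E_B > E_C, raising the temperature improves selectivity toward B.

1.32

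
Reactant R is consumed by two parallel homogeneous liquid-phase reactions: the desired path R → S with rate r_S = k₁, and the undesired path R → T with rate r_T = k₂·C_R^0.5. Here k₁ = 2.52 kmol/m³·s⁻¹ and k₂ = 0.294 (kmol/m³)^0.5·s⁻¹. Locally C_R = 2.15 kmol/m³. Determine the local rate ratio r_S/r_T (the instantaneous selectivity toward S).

5.85

S_{S/T} = r_S/r_T = (k₁)/(k₂·C_R^0.5) = (k₁/k₂)·C_R^-0.5.
= (2.52) / (0.294×2.150^0.5) = 2.520/0.4311 = 5.85.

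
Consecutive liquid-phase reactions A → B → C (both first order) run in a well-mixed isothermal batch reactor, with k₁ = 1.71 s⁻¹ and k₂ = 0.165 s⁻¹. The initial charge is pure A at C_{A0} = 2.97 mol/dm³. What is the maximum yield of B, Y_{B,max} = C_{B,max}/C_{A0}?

For a first-order series the maximum intermediate yield is C_{B,max}/C_{A0} = (k₁/k₂)^[k₂/(k₂−k₁)].
= (1.71/0.165)^(0.165/(0.165−1.71)) = (10.36)^(-0.1068) = 0.7790.

0.779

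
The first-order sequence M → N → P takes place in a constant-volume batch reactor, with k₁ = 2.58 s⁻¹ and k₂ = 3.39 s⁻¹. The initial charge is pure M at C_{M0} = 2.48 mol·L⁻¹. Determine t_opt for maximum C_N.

0.337 s

Setting dC_N/dt = 0 gives t_opt = ln(k₂/k₁)/(k₂−k₁).
= ln(3.39/2.58)/(3.39−2.58) = ln(1.314)/0.8100 = 0.2730/0.8100 = 0.337 s.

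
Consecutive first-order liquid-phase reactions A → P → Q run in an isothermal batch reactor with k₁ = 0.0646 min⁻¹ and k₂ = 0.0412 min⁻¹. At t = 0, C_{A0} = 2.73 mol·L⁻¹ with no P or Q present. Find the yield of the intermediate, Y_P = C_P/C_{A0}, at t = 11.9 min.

0.411

For first-order series with pure A initially, C_P(t) = k₁C_{A0}/(k₂−k₁)·(e^(−k₁t) − e^(−k₂t)).
e^(−k₁t) = e^(−0.0646×11.9) = e^(−0.7687) = 0.4636; e^(−k₂t) = e^(−0.4903) = 0.6125.
C_P = 0.0646×2.73/(0.0412−0.0646) × (0.4636−0.6125) = (-7.537)×(-0.1489) = 1.122 mol·L⁻¹.
Y_P = C_P/C_{A0} = 1.122/2.73 = 0.411.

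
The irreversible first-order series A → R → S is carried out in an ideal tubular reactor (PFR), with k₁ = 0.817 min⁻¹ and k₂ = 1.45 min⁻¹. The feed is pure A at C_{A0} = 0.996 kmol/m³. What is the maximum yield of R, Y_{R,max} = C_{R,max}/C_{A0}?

Evaluating C_R at τ_opt = ln(k₂/k₁)/(k₂−k₁) gives C_{R,max}/C_{A0} = (k₁/k₂)^[k₂/(k₂−k₁)].
= (0.817/1.45)^(1.45/(1.45−0.817)) = (0.5634)^(2.291) = 0.2687.

0.269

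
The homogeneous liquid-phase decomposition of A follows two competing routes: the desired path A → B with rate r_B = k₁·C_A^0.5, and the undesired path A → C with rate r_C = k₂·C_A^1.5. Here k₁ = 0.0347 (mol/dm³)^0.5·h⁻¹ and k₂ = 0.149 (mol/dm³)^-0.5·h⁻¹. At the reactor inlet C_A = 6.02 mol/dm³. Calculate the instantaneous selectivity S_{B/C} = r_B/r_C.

S_{B/C} = r_B/r_C = (k₁·C_A^0.5)/(k₂·C_A^1.5) = (k₁/k₂)·C_A⁻¹.
= (0.0347×6.020^0.5) / (0.149×6.020^1.5) = 0.08514/2.201 = 0.0387.
The undesired path is higher order in A, so low C_A (CSTR or dilute feed) favours B.

0.0387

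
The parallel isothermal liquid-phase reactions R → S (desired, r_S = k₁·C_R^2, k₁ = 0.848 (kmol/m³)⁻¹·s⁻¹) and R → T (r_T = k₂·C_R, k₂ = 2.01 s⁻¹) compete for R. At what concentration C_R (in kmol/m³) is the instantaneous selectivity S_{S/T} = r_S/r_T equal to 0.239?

0.566 kmol/m³

S_{S/T} = (k₁/k₂)·C_R ⇒ C_R = S·k₂/k₁.
= 0.239×2.01/0.848 = 0.566 kmol/m³.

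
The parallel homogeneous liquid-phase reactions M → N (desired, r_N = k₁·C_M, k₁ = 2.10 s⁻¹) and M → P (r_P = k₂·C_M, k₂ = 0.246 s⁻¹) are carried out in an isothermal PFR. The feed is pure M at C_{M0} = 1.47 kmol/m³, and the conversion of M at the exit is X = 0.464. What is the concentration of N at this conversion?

C_M = C_{M0}(1−X) = 0.7879 kmol/m³.
Both paths are first order in M, so the instantaneous fraction to N is constant: dC_N/d(−C_M) = k₁/(k₁+k₂) = 0.8951.
C_N = 0.8951·(C_{M0}−C_M) = 0.8951×0.6821 = 0.611 kmol/m³.

0.611 kmol/m³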